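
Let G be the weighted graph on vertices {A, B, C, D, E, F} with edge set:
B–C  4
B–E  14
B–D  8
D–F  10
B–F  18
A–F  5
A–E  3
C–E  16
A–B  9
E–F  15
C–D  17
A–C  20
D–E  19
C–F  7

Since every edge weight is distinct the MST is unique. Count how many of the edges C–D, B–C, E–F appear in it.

Kruskal's algorithm — process edges by increasing weight (ties by edge label):
A–E (3): add. Components now {A,E} {B} {C} {D} {F}
B–C (4): add. Components now {A,E} {B,C} {D} {F}
A–F (5): add. Components now {A,E,F} {B,C} {D}
C–F (7): add. Components now {A,B,C,E,F} {D}
B–D (8): add. Components now {A,B,C,D,E,F}
MST edge set: {A–E, B–C, A–F, C–F, B–D}.
Of the listed edges, {B–C} are in the MST → 1.

1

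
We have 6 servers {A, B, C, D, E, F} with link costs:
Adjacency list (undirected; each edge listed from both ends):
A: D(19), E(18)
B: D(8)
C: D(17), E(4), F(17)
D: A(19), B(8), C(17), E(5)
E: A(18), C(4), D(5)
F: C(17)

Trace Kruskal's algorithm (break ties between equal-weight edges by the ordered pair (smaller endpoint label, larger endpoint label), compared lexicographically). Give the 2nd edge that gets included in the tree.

Kruskal: consider edges lightest-first.
C-E (4): add. Components now {A} {B} {C,E} {D} {F}
D-E (5): add. Components now {A} {B} {C,D,E} {F}
B-D (8): add. Components now {A} {B,C,D,E} {F}
C-D (17): skip — C and D already connected.
C-F (17): add. Components now {A} {B,C,D,E,F}
A-E (18): add. Components now {A,B,C,D,E,F}
The 2nd edge added is D-E.

D-E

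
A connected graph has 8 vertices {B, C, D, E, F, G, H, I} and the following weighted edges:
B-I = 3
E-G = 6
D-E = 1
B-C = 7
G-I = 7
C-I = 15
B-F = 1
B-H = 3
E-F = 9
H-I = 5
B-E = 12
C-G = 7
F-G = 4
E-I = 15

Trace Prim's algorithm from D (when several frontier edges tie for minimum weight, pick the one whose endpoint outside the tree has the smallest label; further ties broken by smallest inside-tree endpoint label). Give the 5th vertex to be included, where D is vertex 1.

Prim's algorithm from D:
Step 1: frontier [D-E 1] → take D-E (1); add E.
Step 2: frontier [E-G 6, E-F 9, B-E 12, E-I 15] → take E-G (6); add G.
Step 3: frontier [E-F 9, B-E 12, E-I 15, F-G 4, C-G 7, G-I 7] → take F-G (4); add F.
Step 4: frontier [B-E 12, E-I 15, B-F 1, C-G 7, G-I 7] → take B-F (1); add B.
Step 5: frontier [B-H 3, B-I 3, B-C 7, E-I 15, C-G 7, G-I 7] → take B-H (3); add H.
Step 6: frontier [B-I 3, B-C 7, E-I 15, C-G 7, G-I 7, H-I 5] → take B-I (3); add I.
Step 7: frontier [B-C 7, C-G 7, C-I 15] → take B-C (7); add C.
Vertex order: D, E, G, F, B, H, I, C. The 5th vertex is B.

B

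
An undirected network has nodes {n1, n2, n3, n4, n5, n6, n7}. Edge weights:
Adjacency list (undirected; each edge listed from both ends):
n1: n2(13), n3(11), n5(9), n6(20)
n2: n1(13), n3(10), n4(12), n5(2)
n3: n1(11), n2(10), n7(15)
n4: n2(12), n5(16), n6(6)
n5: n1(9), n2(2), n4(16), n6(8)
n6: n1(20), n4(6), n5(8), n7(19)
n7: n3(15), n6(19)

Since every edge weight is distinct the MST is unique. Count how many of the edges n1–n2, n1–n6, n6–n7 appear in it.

0

Kruskal's algorithm — process edges by increasing weight (ties by edge label):
n2–n5 (2): add — endpoints in different components.
n4–n6 (6): add — endpoints in different components.
n5–n6 (8): add — endpoints in different components.
n1–n5 (9): add — endpoints in different components.
n2–n3 (10): add — endpoints in different components.
n1–n3 (11): skip — n3 and n1 already connected.
n2–n4 (12): skip — n2 and n4 already connected.
n1–n2 (13): skip — n1 and n2 already connected.
n3–n7 (15): add — endpoints in different components.
MST edge set: {n2–n5, n4–n6, n5–n6, n1–n5, n2–n3, n3–n7}.
Of the listed edges, {} are in the MST → 0.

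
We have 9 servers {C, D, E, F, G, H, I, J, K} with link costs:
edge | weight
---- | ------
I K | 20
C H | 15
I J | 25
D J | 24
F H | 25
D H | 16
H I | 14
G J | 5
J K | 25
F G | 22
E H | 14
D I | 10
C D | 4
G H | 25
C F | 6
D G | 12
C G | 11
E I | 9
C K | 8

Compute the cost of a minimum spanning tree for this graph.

Kruskal's algorithm — process edges by increasing weight (ties by edge label):
C D (4): add — endpoints in different components.
G J (5): add — endpoints in different components.
C F (6): add — endpoints in different components.
C K (8): add — endpoints in different components.
E I (9): add — endpoints in different components.
D I (10): add — endpoints in different components.
C G (11): add — endpoints in different components.
D G (12): skip — D and G already connected.
E H (14): add — endpoints in different components.
MST edges: C D, G J, C F, C K, E I, D I, C G, E H; total weight 4+5+6+8+9+10+11+14 = 67.

67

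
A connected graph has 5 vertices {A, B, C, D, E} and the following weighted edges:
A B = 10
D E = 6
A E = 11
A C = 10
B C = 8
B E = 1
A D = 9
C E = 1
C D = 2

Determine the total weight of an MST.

13

Prim's algorithm from D:
Step 1: cheapest edge leaving the tree is C D (2); add C.
Step 2: cheapest edge leaving the tree is C E (1); add E.
Step 3: cheapest edge leaving the tree is B E (1); add B.
Step 4: cheapest edge leaving the tree is A D (9); add A.
MST edges: C D, C E, B E, A D; total weight 2+1+1+9 = 13.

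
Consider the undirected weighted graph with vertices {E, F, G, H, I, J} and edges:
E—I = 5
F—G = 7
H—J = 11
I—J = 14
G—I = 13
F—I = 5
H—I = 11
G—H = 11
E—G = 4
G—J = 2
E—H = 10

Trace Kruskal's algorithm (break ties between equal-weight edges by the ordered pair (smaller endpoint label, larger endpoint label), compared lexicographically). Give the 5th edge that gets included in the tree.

E-H

Sort edges by weight, then run Kruskal:
G—J (2): add — endpoints in different components.
E—G (4): add — endpoints in different components.
E—I (5): add — endpoints in different components.
F—I (5): add — endpoints in different components.
F—G (7): skip — F and G already connected.
E—H (10): add — endpoints in different components.
The 5th edge added is E—H.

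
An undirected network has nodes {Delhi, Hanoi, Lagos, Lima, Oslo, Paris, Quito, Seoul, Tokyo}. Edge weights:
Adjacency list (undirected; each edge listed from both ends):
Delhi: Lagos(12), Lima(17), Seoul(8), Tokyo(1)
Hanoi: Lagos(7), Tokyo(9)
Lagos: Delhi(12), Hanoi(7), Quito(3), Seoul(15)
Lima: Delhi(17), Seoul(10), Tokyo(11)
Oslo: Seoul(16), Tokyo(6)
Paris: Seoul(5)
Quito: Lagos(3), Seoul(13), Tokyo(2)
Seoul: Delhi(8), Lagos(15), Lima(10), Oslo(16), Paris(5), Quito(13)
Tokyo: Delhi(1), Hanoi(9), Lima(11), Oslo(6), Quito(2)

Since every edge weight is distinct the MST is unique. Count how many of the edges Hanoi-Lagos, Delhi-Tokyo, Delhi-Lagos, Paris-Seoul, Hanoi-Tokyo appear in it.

3

Kruskal: consider edges lightest-first.
Delhi-Tokyo (1): add — endpoints in different components.
Quito-Tokyo (2): add — endpoints in different components.
Lagos-Quito (3): add — endpoints in different components.
Paris-Seoul (5): add — endpoints in different components.
Oslo-Tokyo (6): add — endpoints in different components.
Hanoi-Lagos (7): add — endpoints in different components.
Delhi-Seoul (8): add — endpoints in different components.
Hanoi-Tokyo (9): skip — Tokyo and Hanoi already connected.
Lima-Seoul (10): add — endpoints in different components.
MST edge set: {Delhi-Tokyo, Quito-Tokyo, Lagos-Quito, Paris-Seoul, Oslo-Tokyo, Hanoi-Lagos, Delhi-Seoul, Lima-Seoul}.
Of the listed edges, {Hanoi-Lagos, Delhi-Tokyo, Paris-Seoul} are in the MST → 3.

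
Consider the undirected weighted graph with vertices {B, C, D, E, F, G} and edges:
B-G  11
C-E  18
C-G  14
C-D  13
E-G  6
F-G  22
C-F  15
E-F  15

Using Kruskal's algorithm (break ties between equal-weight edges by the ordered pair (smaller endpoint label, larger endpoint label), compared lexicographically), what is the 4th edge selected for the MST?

Kruskal's algorithm — process edges by increasing weight (ties by edge label):
E-G (6): add. Components now {B} {C} {D} {E,G} {F}
B-G (11): add. Components now {B,E,G} {C} {D} {F}
C-D (13): add. Components now {B,E,G} {C,D} {F}
C-G (14): add. Components now {B,C,D,E,G} {F}
C-F (15): add. Components now {B,C,D,E,F,G}
The 4th edge added is C-G.

C-G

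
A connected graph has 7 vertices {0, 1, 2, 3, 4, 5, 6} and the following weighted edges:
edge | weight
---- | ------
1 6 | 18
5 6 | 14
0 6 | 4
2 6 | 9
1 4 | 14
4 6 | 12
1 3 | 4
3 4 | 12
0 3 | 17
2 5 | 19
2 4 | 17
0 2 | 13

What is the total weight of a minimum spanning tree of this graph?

Prim's algorithm from 4:
Step 1: cheapest edge leaving the tree is 3 4 (12); add 3.
Step 2: cheapest edge leaving the tree is 1 3 (4); add 1.
Step 3: cheapest edge leaving the tree is 4 6 (12); add 6.
Step 4: cheapest edge leaving the tree is 0 6 (4); add 0.
Step 5: cheapest edge leaving the tree is 2 6 (9); add 2.
Step 6: cheapest edge leaving the tree is 5 6 (14); add 5.
MST edges: 3 4, 1 3, 4 6, 0 6, 2 6, 5 6; total weight 12+4+12+4+9+14 = 55.

55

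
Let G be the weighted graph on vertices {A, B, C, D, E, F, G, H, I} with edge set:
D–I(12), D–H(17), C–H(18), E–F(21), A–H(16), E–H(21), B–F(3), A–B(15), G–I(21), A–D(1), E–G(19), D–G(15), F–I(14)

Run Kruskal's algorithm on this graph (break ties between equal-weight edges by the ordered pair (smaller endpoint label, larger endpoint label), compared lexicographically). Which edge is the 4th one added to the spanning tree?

Kruskal's algorithm — process edges by increasing weight (ties by edge label):
A–D (1): add — endpoints in different components.
B–F (3): add — endpoints in different components.
D–I (12): add — endpoints in different components.
F–I (14): add — endpoints in different components.
A–B (15): skip — A and B already connected.
D–G (15): add — endpoints in different components.
A–H (16): add — endpoints in different components.
D–H (17): skip — D and H already connected.
C–H (18): add — endpoints in different components.
E–G (19): add — endpoints in different components.
The 4th edge added is F–I.

F-I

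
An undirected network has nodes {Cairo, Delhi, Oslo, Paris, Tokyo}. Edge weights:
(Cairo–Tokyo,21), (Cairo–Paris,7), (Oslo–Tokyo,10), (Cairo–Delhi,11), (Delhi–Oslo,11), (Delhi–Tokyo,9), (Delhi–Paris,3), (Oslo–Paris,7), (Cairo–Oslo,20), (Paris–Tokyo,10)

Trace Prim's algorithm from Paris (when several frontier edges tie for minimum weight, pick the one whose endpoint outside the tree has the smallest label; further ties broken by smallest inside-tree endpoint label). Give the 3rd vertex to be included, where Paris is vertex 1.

Grow the tree from Paris using Prim:
Step 1: cheapest edge leaving the tree is Delhi–Paris (3); add Delhi.
Step 2: cheapest edge leaving the tree is Cairo–Paris (7); add Cairo.
Step 3: cheapest edge leaving the tree is Oslo–Paris (7); add Oslo.
Step 4: cheapest edge leaving the tree is Delhi–Tokyo (9); add Tokyo.
Vertex order: Paris, Delhi, Cairo, Oslo, Tokyo. The 3rd vertex is Cairo.

Cairo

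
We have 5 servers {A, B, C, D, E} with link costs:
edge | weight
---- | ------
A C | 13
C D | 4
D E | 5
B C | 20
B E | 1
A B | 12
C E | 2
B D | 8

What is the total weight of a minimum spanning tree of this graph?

19

Prim, starting at B.
Step 1: frontier [B E 1, B D 8, A B 12, B C 20] → take B E (1); add E.
Step 2: frontier [B D 8, A B 12, B C 20, C E 2, D E 5] → take C E (2); add C.
Step 3: frontier [B D 8, A B 12, C D 4, A C 13, D E 5] → take C D (4); add D.
Step 4: frontier [A B 12, A C 13] → take A B (12); add A.
MST edges: B E, C E, C D, A B; total weight 1+2+4+12 = 19.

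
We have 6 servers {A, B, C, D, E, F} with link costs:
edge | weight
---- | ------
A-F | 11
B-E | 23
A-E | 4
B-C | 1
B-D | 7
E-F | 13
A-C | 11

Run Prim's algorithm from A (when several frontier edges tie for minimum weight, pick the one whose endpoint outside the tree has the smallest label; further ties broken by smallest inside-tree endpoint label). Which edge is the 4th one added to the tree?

Prim, starting at A.
Step 1: cheapest edge leaving the tree is A-E (4); add E.
Step 2: cheapest edge leaving the tree is A-C (11); add C.
Step 3: cheapest edge leaving the tree is B-C (1); add B.
Step 4: cheapest edge leaving the tree is B-D (7); add D.
Step 5: cheapest edge leaving the tree is A-F (11); add F.
The 4th edge added is B-D.

B-D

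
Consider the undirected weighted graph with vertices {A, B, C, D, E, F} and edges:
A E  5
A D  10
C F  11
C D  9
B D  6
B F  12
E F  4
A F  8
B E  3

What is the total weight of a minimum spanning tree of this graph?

Kruskal: consider edges lightest-first.
B E (3): add. Components now {A} {B,E} {C} {D} {F}
E F (4): add. Components now {A} {B,E,F} {C} {D}
A E (5): add. Components now {A,B,E,F} {C} {D}
B D (6): add. Components now {A,B,D,E,F} {C}
A F (8): skip — A and F already connected.
C D (9): add. Components now {A,B,C,D,E,F}
MST edges: B E, E F, A E, B D, C D; total weight 3+4+5+6+9 = 27.

27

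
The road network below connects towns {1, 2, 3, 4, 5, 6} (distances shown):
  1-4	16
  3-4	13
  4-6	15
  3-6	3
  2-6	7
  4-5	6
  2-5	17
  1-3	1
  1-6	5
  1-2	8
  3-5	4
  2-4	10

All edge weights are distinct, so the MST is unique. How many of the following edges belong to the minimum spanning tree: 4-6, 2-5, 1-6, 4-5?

1

Kruskal: consider edges lightest-first.
1-3 (1): add. Components now {1,3} {2} {4} {5} {6}
3-6 (3): add. Components now {1,3,6} {2} {4} {5}
3-5 (4): add. Components now {1,3,5,6} {2} {4}
1-6 (5): skip — 1 and 6 already connected.
4-5 (6): add. Components now {1,3,4,5,6} {2}
2-6 (7): add. Components now {1,2,3,4,5,6}
MST edge set: {1-3, 3-6, 3-5, 4-5, 2-6}.
Of the listed edges, {4-5} are in the MST → 1.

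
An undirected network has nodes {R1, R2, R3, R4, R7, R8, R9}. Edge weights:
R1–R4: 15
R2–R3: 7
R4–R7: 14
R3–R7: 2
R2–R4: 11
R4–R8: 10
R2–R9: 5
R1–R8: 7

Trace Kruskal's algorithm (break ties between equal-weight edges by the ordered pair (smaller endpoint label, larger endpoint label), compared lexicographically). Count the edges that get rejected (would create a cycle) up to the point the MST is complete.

0

Kruskal's algorithm — process edges by increasing weight (ties by edge label):
R3–R7 (2): add. Components now {R4} {R2} {R3,R7} {R8} {R1} {R9}
R2–R9 (5): add. Components now {R4} {R2,R9} {R3,R7} {R8} {R1}
R1–R8 (7): add. Components now {R4} {R2,R9} {R3,R7} {R1,R8}
R2–R3 (7): add. Components now {R4} {R2,R3,R7,R9} {R1,R8}
R4–R8 (10): add. Components now {R1,R4,R8} {R2,R3,R7,R9}
R2–R4 (11): add. Components now {R1,R2,R3,R4,R7,R8,R9}
Edges rejected before the tree was complete: 0.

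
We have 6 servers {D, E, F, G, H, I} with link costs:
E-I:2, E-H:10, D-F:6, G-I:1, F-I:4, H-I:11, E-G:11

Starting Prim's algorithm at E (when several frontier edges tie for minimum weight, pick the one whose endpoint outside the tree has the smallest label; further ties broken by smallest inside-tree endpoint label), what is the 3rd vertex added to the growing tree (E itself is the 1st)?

Prim's algorithm from E:
Step 1: cheapest edge leaving the tree is E-I (2); add I.
Step 2: cheapest edge leaving the tree is G-I (1); add G.
Step 3: cheapest edge leaving the tree is F-I (4); add F.
Step 4: cheapest edge leaving the tree is D-F (6); add D.
Step 5: cheapest edge leaving the tree is E-H (10); add H.
Vertex order: E, I, G, F, D, H. The 3rd vertex is G.

G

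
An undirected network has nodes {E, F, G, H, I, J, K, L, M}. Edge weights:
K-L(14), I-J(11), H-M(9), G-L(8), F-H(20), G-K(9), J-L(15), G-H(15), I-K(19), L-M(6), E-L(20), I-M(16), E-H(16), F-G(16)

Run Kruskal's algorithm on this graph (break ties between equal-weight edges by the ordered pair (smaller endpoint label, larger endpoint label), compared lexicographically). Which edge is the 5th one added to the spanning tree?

Sort edges by weight, then run Kruskal:
L-M (6): add — endpoints in different components.
G-L (8): add — endpoints in different components.
G-K (9): add — endpoints in different components.
H-M (9): add — endpoints in different components.
I-J (11): add — endpoints in different components.
K-L (14): skip — K and L already connected.
G-H (15): skip — G and H already connected.
J-L (15): add — endpoints in different components.
E-H (16): add — endpoints in different components.
F-G (16): add — endpoints in different components.
The 5th edge added is I-J.

I-J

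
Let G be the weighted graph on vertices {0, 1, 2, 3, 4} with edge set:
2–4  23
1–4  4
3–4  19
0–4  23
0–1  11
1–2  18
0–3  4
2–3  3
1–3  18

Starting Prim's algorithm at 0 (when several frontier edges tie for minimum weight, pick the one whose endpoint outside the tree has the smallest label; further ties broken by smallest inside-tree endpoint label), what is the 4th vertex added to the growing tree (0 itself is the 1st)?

Prim's algorithm from 0:
Step 1: cheapest edge leaving the tree is 0–3 (4); add 3.
Step 2: cheapest edge leaving the tree is 2–3 (3); add 2.
Step 3: cheapest edge leaving the tree is 0–1 (11); add 1.
Step 4: cheapest edge leaving the tree is 1–4 (4); add 4.
Vertex order: 0, 3, 2, 1, 4. The 4th vertex is 1.

1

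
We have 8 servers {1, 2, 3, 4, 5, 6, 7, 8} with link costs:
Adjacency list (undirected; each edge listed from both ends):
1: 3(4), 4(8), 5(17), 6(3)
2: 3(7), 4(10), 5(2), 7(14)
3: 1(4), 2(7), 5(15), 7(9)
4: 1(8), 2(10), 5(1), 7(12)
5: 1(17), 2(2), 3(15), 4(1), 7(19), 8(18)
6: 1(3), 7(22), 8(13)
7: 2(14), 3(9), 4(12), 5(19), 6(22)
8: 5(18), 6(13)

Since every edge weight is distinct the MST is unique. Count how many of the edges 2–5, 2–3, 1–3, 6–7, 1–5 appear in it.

Sort edges by weight, then run Kruskal:
4–5 (1): add — endpoints in different components.
2–5 (2): add — endpoints in different components.
1–6 (3): add — endpoints in different components.
1–3 (4): add — endpoints in different components.
2–3 (7): add — endpoints in different components.
1–4 (8): skip — 1 and 4 already connected.
3–7 (9): add — endpoints in different components.
2–4 (10): skip — 2 and 4 already connected.
4–7 (12): skip — 4 and 7 already connected.
6–8 (13): add — endpoints in different components.
MST edge set: {4–5, 2–5, 1–6, 1–3, 2–3, 3–7, 6–8}.
Of the listed edges, {2–5, 2–3, 1–3} are in the MST → 3.

3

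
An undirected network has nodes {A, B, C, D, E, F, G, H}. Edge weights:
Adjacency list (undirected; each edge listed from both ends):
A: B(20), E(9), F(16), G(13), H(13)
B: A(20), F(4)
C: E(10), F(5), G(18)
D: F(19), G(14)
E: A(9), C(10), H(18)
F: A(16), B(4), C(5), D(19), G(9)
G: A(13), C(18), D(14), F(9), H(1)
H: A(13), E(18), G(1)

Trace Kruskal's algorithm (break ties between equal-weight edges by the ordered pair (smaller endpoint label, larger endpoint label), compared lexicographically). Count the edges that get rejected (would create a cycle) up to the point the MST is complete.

2

Kruskal's algorithm — process edges by increasing weight (ties by edge label):
G H (1): add — endpoints in different components.
B F (4): add — endpoints in different components.
C F (5): add — endpoints in different components.
A E (9): add — endpoints in different components.
F G (9): add — endpoints in different components.
C E (10): add — endpoints in different components.
A G (13): skip — A and G already connected.
A H (13): skip — A and H already connected.
D G (14): add — endpoints in different components.
Edges rejected before the tree was complete: 2.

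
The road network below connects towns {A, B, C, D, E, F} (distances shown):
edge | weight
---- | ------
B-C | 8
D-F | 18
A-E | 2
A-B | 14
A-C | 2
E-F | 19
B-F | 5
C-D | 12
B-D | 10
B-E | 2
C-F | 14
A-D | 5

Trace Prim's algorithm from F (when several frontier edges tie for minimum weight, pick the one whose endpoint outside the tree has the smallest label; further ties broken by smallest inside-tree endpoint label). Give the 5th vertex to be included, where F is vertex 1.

Prim's algorithm from F:
Step 1: frontier [B-F 5, C-F 14, D-F 18, E-F 19] → take B-F (5); add B.
Step 2: frontier [B-E 2, B-C 8, B-D 10, A-B 14, C-F 14, D-F 18, E-F 19] → take B-E (2); add E.
Step 3: frontier [B-C 8, B-D 10, A-B 14, A-E 2, C-F 14, D-F 18] → take A-E (2); add A.
Step 4: frontier [A-C 2, A-D 5, B-C 8, B-D 10, C-F 14, D-F 18] → take A-C (2); add C.
Step 5: frontier [A-D 5, B-D 10, C-D 12, D-F 18] → take A-D (5); add D.
Vertex order: F, B, E, A, C, D. The 5th vertex is C.

C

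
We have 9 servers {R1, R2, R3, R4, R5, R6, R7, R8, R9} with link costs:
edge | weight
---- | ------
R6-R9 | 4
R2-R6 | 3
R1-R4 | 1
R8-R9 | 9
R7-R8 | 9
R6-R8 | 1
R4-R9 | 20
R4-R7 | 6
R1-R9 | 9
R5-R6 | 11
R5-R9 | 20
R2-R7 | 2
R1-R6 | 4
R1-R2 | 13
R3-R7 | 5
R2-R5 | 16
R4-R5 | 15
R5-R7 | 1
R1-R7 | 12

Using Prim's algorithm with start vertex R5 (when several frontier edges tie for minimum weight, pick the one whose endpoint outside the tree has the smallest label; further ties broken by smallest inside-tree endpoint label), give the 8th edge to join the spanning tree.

R3-R7

Prim, starting at R5.
Step 1: cheapest edge leaving the tree is R5-R7 (1); add R7.
Step 2: cheapest edge leaving the tree is R2-R7 (2); add R2.
Step 3: cheapest edge leaving the tree is R2-R6 (3); add R6.
Step 4: cheapest edge leaving the tree is R6-R8 (1); add R8.
Step 5: cheapest edge leaving the tree is R1-R6 (4); add R1.
Step 6: cheapest edge leaving the tree is R1-R4 (1); add R4.
Step 7: cheapest edge leaving the tree is R6-R9 (4); add R9.
Step 8: cheapest edge leaving the tree is R3-R7 (5); add R3.
The 8th edge added is R3-R7.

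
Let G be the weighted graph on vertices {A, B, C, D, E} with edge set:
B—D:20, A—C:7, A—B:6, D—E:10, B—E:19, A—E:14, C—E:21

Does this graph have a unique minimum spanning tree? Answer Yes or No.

Yes

Kruskal: consider edges lightest-first.
A—B (6): add. Components now {A,B} {C} {D} {E}
A—C (7): add. Components now {A,B,C} {D} {E}
D—E (10): add. Components now {A,B,C} {D,E}
A—E (14): add. Components now {A,B,C,D,E}
Every non-tree edge has weight strictly greater than the heaviest edge on the tree path between its endpoints, so the MST is unique.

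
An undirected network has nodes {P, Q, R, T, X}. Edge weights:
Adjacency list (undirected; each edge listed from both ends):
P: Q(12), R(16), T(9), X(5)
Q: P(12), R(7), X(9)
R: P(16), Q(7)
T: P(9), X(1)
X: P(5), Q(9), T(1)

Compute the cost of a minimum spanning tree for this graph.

Grow the tree from X using Prim:
Step 1: frontier [T—X 1, P—X 5, Q—X 9] → take T—X (1); add T.
Step 2: frontier [P—T 9, P—X 5, Q—X 9] → take P—X (5); add P.
Step 3: frontier [P—Q 12, P—R 16, Q—X 9] → take Q—X (9); add Q.
Step 4: frontier [P—R 16, Q—R 7] → take Q—R (7); add R.
MST edges: T—X, P—X, Q—X, Q—R; total weight 1+5+9+7 = 22.

22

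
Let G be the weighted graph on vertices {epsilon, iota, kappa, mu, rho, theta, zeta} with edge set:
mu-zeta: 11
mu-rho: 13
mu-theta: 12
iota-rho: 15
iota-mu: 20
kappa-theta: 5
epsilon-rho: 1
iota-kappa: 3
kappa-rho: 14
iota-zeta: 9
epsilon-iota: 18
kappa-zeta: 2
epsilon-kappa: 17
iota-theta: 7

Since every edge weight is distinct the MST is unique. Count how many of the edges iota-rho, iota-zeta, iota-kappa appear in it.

Kruskal's algorithm — process edges by increasing weight (ties by edge label):
epsilon-rho (1): add. Components now {zeta} {kappa} {iota} {epsilon,rho} {mu} {theta}
kappa-zeta (2): add. Components now {kappa,zeta} {iota} {epsilon,rho} {mu} {theta}
iota-kappa (3): add. Components now {iota,kappa,zeta} {epsilon,rho} {mu} {theta}
kappa-theta (5): add. Components now {iota,kappa,theta,zeta} {epsilon,rho} {mu}
iota-theta (7): skip — iota and theta already connected.
iota-zeta (9): skip — zeta and iota already connected.
mu-zeta (11): add. Components now {iota,kappa,mu,theta,zeta} {epsilon,rho}
mu-theta (12): skip — mu and theta already connected.
mu-rho (13): add. Components now {epsilon,iota,kappa,mu,rho,theta,zeta}
MST edge set: {epsilon-rho, kappa-zeta, iota-kappa, kappa-theta, mu-zeta, mu-rho}.
Of the listed edges, {iota-kappa} are in the MST → 1.

1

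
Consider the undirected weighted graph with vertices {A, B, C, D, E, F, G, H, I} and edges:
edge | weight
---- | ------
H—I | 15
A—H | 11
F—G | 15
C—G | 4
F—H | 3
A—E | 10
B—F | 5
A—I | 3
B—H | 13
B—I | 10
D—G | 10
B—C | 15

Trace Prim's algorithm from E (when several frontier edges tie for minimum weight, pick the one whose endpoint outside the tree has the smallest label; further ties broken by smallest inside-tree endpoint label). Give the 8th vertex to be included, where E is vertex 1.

Prim, starting at E.
Step 1: cheapest edge leaving the tree is A—E (10); add A.
Step 2: cheapest edge leaving the tree is A—I (3); add I.
Step 3: cheapest edge leaving the tree is B—I (10); add B.
Step 4: cheapest edge leaving the tree is B—F (5); add F.
Step 5: cheapest edge leaving the tree is F—H (3); add H.
Step 6: cheapest edge leaving the tree is B—C (15); add C.
Step 7: cheapest edge leaving the tree is C—G (4); add G.
Step 8: cheapest edge leaving the tree is D—G (10); add D.
Vertex order: E, A, I, B, F, H, C, G, D. The 8th vertex is G.

G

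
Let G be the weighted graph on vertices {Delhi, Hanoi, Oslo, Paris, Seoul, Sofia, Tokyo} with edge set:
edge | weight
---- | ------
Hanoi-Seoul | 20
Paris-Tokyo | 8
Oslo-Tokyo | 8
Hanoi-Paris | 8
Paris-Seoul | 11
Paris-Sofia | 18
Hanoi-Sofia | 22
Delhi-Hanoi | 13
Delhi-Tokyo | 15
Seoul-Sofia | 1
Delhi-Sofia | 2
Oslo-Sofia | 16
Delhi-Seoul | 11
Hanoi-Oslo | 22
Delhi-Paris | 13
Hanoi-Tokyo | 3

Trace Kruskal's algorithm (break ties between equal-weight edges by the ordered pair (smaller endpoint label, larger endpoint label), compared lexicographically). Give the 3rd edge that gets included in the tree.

Sort edges by weight, then run Kruskal:
Seoul-Sofia (1): add — endpoints in different components.
Delhi-Sofia (2): add — endpoints in different components.
Hanoi-Tokyo (3): add — endpoints in different components.
Hanoi-Paris (8): add — endpoints in different components.
Oslo-Tokyo (8): add — endpoints in different components.
Paris-Tokyo (8): skip — Paris and Tokyo already connected.
Delhi-Seoul (11): skip — Delhi and Seoul already connected.
Paris-Seoul (11): add — endpoints in different components.
The 3rd edge added is Hanoi-Tokyo.

Hanoi-Tokyo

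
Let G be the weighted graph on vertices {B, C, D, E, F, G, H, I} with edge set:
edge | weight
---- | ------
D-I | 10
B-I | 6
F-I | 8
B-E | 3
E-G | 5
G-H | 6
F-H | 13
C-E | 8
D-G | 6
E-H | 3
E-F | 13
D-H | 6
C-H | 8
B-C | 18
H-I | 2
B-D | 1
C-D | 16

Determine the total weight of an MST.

Kruskal: consider edges lightest-first.
B-D (1): add — endpoints in different components.
H-I (2): add — endpoints in different components.
B-E (3): add — endpoints in different components.
E-H (3): add — endpoints in different components.
E-G (5): add — endpoints in different components.
B-I (6): skip — B and I already connected.
D-G (6): skip — D and G already connected.
D-H (6): skip — D and H already connected.
G-H (6): skip — G and H already connected.
C-E (8): add — endpoints in different components.
C-H (8): skip — C and H already connected.
F-I (8): add — endpoints in different components.
MST edges: B-D, H-I, B-E, E-H, E-G, C-E, F-I; total weight 1+2+3+3+5+8+8 = 30.

30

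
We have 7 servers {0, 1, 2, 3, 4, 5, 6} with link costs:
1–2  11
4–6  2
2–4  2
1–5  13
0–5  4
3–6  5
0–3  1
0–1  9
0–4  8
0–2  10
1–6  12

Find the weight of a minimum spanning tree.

Prim's algorithm from 2:
Step 1: cheapest edge leaving the tree is 2–4 (2); add 4.
Step 2: cheapest edge leaving the tree is 4–6 (2); add 6.
Step 3: cheapest edge leaving the tree is 3–6 (5); add 3.
Step 4: cheapest edge leaving the tree is 0–3 (1); add 0.
Step 5: cheapest edge leaving the tree is 0–5 (4); add 5.
Step 6: cheapest edge leaving the tree is 0–1 (9); add 1.
MST edges: 2–4, 4–6, 3–6, 0–3, 0–5, 0–1; total weight 2+2+5+1+4+9 = 23.

23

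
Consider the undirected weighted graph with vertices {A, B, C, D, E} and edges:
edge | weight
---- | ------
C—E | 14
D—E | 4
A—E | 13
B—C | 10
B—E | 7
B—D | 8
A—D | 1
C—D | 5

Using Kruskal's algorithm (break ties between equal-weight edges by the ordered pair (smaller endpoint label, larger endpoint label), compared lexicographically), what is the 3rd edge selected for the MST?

C-D

Kruskal: consider edges lightest-first.
A—D (1): add — endpoints in different components.
D—E (4): add — endpoints in different components.
C—D (5): add — endpoints in different components.
B—E (7): add — endpoints in different components.
The 3rd edge added is C—D.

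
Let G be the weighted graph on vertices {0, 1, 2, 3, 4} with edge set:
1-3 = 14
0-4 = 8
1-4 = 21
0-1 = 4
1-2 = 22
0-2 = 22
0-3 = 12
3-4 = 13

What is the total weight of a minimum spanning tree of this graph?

Kruskal's algorithm — process edges by increasing weight (ties by edge label):
0-1 (4): add. Components now {0,1} {2} {3} {4}
0-4 (8): add. Components now {0,1,4} {2} {3}
0-3 (12): add. Components now {0,1,3,4} {2}
3-4 (13): skip — 3 and 4 already connected.
1-3 (14): skip — 1 and 3 already connected.
1-4 (21): skip — 1 and 4 already connected.
0-2 (22): add. Components now {0,1,2,3,4}
MST edges: 0-1, 0-4, 0-3, 0-2; total weight 4+8+12+22 = 46.

46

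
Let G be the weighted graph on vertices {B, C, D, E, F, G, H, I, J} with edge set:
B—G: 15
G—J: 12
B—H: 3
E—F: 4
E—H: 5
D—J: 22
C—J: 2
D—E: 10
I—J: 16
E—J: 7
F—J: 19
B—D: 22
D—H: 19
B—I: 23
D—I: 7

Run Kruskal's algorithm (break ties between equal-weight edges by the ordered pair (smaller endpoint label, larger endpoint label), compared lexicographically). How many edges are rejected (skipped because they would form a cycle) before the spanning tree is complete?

0

Sort edges by weight, then run Kruskal:
C—J (2): add — endpoints in different components.
B—H (3): add — endpoints in different components.
E—F (4): add — endpoints in different components.
E—H (5): add — endpoints in different components.
D—I (7): add — endpoints in different components.
E—J (7): add — endpoints in different components.
D—E (10): add — endpoints in different components.
G—J (12): add — endpoints in different components.
Edges rejected before the tree was complete: 0.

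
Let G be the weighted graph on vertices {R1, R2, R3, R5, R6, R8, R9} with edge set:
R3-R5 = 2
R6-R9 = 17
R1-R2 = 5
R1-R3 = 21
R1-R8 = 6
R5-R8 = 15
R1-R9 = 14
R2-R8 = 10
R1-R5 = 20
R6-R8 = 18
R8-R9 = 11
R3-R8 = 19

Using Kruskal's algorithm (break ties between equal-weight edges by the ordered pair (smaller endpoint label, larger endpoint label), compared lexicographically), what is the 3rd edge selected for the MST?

R1-R8

Kruskal: consider edges lightest-first.
R3-R5 (2): add — endpoints in different components.
R1-R2 (5): add — endpoints in different components.
R1-R8 (6): add — endpoints in different components.
R2-R8 (10): skip — R8 and R2 already connected.
R8-R9 (11): add — endpoints in different components.
R1-R9 (14): skip — R1 and R9 already connected.
R5-R8 (15): add — endpoints in different components.
R6-R9 (17): add — endpoints in different components.
The 3rd edge added is R1-R8.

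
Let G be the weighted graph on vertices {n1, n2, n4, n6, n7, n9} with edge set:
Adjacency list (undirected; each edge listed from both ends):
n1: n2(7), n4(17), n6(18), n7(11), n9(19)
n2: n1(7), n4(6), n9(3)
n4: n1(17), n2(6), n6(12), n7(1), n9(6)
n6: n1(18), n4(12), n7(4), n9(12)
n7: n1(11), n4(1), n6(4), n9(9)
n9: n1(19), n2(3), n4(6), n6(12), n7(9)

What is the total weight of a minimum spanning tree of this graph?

Prim's algorithm from n1:
Step 1: cheapest edge leaving the tree is n1 n2 (7); add n2.
Step 2: cheapest edge leaving the tree is n2 n9 (3); add n9.
Step 3: cheapest edge leaving the tree is n2 n4 (6); add n4.
Step 4: cheapest edge leaving the tree is n4 n7 (1); add n7.
Step 5: cheapest edge leaving the tree is n6 n7 (4); add n6.
MST edges: n1 n2, n2 n9, n2 n4, n4 n7, n6 n7; total weight 7+3+6+1+4 = 21.

21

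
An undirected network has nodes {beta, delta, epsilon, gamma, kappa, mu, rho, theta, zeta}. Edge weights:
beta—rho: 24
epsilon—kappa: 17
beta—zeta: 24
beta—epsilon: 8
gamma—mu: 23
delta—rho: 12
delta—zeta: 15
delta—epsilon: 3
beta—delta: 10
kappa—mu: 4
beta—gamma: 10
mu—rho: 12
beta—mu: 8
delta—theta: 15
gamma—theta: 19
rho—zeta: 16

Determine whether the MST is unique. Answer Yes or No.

No

Sort edges by weight, then run Kruskal:
delta—epsilon (3): add — endpoints in different components.
kappa—mu (4): add — endpoints in different components.
beta—epsilon (8): add — endpoints in different components.
beta—mu (8): add — endpoints in different components.
beta—delta (10): skip — beta and delta already connected.
beta—gamma (10): add — endpoints in different components.
delta—rho (12): add — endpoints in different components.
mu—rho (12): skip — mu and rho already connected.
delta—theta (15): add — endpoints in different components.
delta—zeta (15): add — endpoints in different components.
Non-tree edge mu—rho has weight 12, equal to the heaviest edge on its tree cycle — swapping gives another MST of the same weight. Not unique.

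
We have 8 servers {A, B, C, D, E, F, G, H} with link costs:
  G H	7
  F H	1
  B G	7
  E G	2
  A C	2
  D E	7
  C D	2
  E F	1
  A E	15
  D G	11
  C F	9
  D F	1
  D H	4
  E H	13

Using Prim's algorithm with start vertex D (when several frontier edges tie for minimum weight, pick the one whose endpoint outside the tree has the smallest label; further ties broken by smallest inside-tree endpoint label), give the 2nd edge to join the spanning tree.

Prim, starting at D.
Step 1: cheapest edge leaving the tree is D F (1); add F.
Step 2: cheapest edge leaving the tree is E F (1); add E.
Step 3: cheapest edge leaving the tree is F H (1); add H.
Step 4: cheapest edge leaving the tree is C D (2); add C.
Step 5: cheapest edge leaving the tree is A C (2); add A.
Step 6: cheapest edge leaving the tree is E G (2); add G.
Step 7: cheapest edge leaving the tree is B G (7); add B.
The 2nd edge added is E F.

E-F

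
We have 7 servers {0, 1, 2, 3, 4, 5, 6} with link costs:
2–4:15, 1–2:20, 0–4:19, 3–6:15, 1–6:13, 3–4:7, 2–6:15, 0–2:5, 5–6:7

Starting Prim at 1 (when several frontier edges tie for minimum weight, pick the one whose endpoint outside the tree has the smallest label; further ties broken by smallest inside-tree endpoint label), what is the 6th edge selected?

Prim, starting at 1.
Step 1: frontier [1–6 13, 1–2 20] → take 1–6 (13); add 6.
Step 2: frontier [1–2 20, 5–6 7, 2–6 15, 3–6 15] → take 5–6 (7); add 5.
Step 3: frontier [1–2 20, 2–6 15, 3–6 15] → take 2–6 (15); add 2.
Step 4: frontier [0–2 5, 2–4 15, 3–6 15] → take 0–2 (5); add 0.
Step 5: frontier [0–4 19, 2–4 15, 3–6 15] → take 3–6 (15); add 3.
Step 6: frontier [0–4 19, 2–4 15, 3–4 7] → take 3–4 (7); add 4.
The 6th edge added is 3–4.

3-4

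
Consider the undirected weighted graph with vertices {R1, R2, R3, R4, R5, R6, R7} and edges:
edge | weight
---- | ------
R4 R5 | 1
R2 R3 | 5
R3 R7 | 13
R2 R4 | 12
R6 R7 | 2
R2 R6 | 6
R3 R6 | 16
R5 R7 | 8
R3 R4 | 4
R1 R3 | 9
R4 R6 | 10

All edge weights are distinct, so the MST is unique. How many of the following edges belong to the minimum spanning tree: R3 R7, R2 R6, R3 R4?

Sort edges by weight, then run Kruskal:
R4 R5 (1): add. Components now {R3} {R7} {R6} {R4,R5} {R1} {R2}
R6 R7 (2): add. Components now {R3} {R6,R7} {R4,R5} {R1} {R2}
R3 R4 (4): add. Components now {R3,R4,R5} {R6,R7} {R1} {R2}
R2 R3 (5): add. Components now {R2,R3,R4,R5} {R6,R7} {R1}
R2 R6 (6): add. Components now {R2,R3,R4,R5,R6,R7} {R1}
R5 R7 (8): skip — R7 and R5 already connected.
R1 R3 (9): add. Components now {R1,R2,R3,R4,R5,R6,R7}
MST edge set: {R4 R5, R6 R7, R3 R4, R2 R3, R2 R6, R1 R3}.
Of the listed edges, {R2 R6, R3 R4} are in the MST → 2.

2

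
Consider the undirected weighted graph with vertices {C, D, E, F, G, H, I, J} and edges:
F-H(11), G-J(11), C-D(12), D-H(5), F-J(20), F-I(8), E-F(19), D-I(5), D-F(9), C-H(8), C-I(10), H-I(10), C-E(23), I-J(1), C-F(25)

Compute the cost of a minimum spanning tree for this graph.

Prim's algorithm from J:
Step 1: cheapest edge leaving the tree is I-J (1); add I.
Step 2: cheapest edge leaving the tree is D-I (5); add D.
Step 3: cheapest edge leaving the tree is D-H (5); add H.
Step 4: cheapest edge leaving the tree is C-H (8); add C.
Step 5: cheapest edge leaving the tree is F-I (8); add F.
Step 6: cheapest edge leaving the tree is G-J (11); add G.
Step 7: cheapest edge leaving the tree is E-F (19); add E.
MST edges: I-J, D-I, D-H, C-H, F-I, G-J, E-F; total weight 1+5+5+8+8+11+19 = 57.

57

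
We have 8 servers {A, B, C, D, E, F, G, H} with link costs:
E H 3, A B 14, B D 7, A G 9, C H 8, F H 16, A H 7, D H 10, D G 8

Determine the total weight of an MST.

58

Sort edges by weight, then run Kruskal:
E H (3): add — endpoints in different components.
A H (7): add — endpoints in different components.
B D (7): add — endpoints in different components.
C H (8): add — endpoints in different components.
D G (8): add — endpoints in different components.
A G (9): add — endpoints in different components.
D H (10): skip — D and H already connected.
A B (14): skip — A and B already connected.
F H (16): add — endpoints in different components.
MST edges: E H, A H, B D, C H, D G, A G, F H; total weight 3+7+7+8+8+9+16 = 58.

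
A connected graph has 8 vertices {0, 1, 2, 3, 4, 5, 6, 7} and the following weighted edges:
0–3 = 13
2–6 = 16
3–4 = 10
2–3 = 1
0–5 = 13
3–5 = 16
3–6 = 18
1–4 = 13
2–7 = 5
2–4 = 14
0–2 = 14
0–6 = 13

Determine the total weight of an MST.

68

Grow the tree from 3 using Prim:
Step 1: frontier [2–3 1, 3–4 10, 0–3 13, 3–5 16, 3–6 18] → take 2–3 (1); add 2.
Step 2: frontier [2–7 5, 0–2 14, 2–4 14, 2–6 16, 3–4 10, 0–3 13, 3–5 16, 3–6 18] → take 2–7 (5); add 7.
Step 3: frontier [0–2 14, 2–4 14, 2–6 16, 3–4 10, 0–3 13, 3–5 16, 3–6 18] → take 3–4 (10); add 4.
Step 4: frontier [0–2 14, 2–6 16, 0–3 13, 3–5 16, 3–6 18, 1–4 13] → take 0–3 (13); add 0.
Step 5: frontier [0–5 13, 0–6 13, 2–6 16, 3–5 16, 3–6 18, 1–4 13] → take 1–4 (13); add 1.
Step 6: frontier [0–5 13, 0–6 13, 2–6 16, 3–5 16, 3–6 18] → take 0–5 (13); add 5.
Step 7: frontier [0–6 13, 2–6 16, 3–6 18] → take 0–6 (13); add 6.
MST edges: 2–3, 2–7, 3–4, 0–3, 1–4, 0–5, 0–6; total weight 1+5+10+13+13+13+13 = 68.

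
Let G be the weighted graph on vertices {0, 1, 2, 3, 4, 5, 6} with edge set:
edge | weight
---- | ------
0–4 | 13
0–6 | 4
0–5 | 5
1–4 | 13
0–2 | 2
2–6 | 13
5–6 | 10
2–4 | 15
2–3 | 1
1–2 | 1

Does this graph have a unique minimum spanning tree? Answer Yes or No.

No

Sort edges by weight, then run Kruskal:
1–2 (1): add — endpoints in different components.
2–3 (1): add — endpoints in different components.
0–2 (2): add — endpoints in different components.
0–6 (4): add — endpoints in different components.
0–5 (5): add — endpoints in different components.
5–6 (10): skip — 5 and 6 already connected.
0–4 (13): add — endpoints in different components.
Non-tree edge 1–4 has weight 13, equal to the heaviest edge on its tree cycle — swapping gives another MST of the same weight. Not unique.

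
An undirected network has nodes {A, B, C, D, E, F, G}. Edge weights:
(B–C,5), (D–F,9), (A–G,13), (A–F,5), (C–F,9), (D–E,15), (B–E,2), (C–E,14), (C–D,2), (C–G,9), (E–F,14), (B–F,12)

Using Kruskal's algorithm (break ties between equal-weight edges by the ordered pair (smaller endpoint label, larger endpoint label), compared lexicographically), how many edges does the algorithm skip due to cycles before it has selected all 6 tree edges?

Sort edges by weight, then run Kruskal:
B–E (2): add. Components now {A} {B,E} {C} {D} {F} {G}
C–D (2): add. Components now {A} {B,E} {C,D} {F} {G}
A–F (5): add. Components now {A,F} {B,E} {C,D} {G}
B–C (5): add. Components now {A,F} {B,C,D,E} {G}
C–F (9): add. Components now {A,B,C,D,E,F} {G}
C–G (9): add. Components now {A,B,C,D,E,F,G}
Edges rejected before the tree was complete: 0.

0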